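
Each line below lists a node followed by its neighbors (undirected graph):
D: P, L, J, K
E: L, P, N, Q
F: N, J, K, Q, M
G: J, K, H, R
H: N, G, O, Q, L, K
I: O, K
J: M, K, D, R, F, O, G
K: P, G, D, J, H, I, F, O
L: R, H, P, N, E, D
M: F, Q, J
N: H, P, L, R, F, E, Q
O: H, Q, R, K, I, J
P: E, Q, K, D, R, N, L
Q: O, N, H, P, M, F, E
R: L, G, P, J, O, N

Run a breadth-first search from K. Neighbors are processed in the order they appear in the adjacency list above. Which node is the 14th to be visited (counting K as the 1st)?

L

Visit K; enqueue P, G, D, J, H, I, F, O → queue [P, G, D, J, H, I, F, O]
Visit P; enqueue E, Q, R, N, L → queue [G, D, J, H, I, F, O, E, Q, R, N, L]
Visit G → queue [D, J, H, I, F, O, E, Q, R, N, L]
Visit D → queue [J, H, I, F, O, E, Q, R, N, L]
Visit J; enqueue M → queue [H, I, F, O, E, Q, R, N, L, M]
Visit H → queue [I, F, O, E, Q, R, N, L, M]
Visit I → queue [F, O, E, Q, R, N, L, M]
Visit F → queue [O, E, Q, R, N, L, M]
Visit O → queue [E, Q, R, N, L, M]
Visit E → queue [Q, R, N, L, M]
Visit Q → queue [R, N, L, M]
Visit R → queue [N, L, M]
Visit N → queue [L, M]
Visit L → queue [M]
Visit M → queue []

Visit order: K, P, G, D, J, H, I, F, O, E, Q, R, N, L, M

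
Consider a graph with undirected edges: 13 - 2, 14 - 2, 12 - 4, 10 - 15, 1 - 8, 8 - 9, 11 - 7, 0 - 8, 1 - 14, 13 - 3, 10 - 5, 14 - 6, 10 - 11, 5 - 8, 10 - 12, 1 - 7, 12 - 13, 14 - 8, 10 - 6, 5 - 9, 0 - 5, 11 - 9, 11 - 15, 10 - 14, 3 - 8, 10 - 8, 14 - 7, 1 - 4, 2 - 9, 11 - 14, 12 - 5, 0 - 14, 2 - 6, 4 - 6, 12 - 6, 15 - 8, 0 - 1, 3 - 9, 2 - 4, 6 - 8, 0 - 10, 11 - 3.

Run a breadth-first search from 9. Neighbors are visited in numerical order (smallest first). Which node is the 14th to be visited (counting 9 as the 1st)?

Visit 9; enqueue 2, 3, 5, 8, 11 → queue [2, 3, 5, 8, 11]
Visit 2; enqueue 4, 6, 13, 14 → queue [3, 5, 8, 11, 4, 6, 13, 14]
Visit 3 → queue [5, 8, 11, 4, 6, 13, 14]
Visit 5; enqueue 0, 10, 12 → queue [8, 11, 4, 6, 13, 14, 0, 10, 12]
Visit 8; enqueue 1, 15 → queue [11, 4, 6, 13, 14, 0, 10, 12, 1, 15]
Visit 11; enqueue 7 → queue [4, 6, 13, 14, 0, 10, 12, 1, 15, 7]
Visit 4 → queue [6, 13, 14, 0, 10, 12, 1, 15, 7]
Visit 6 → queue [13, 14, 0, 10, 12, 1, 15, 7]
Visit 13 → queue [14, 0, 10, 12, 1, 15, 7]
Visit 14 → queue [0, 10, 12, 1, 15, 7]
Visit 0 → queue [10, 12, 1, 15, 7]
Visit 10 → queue [12, 1, 15, 7]
Visit 12 → queue [1, 15, 7]
Visit 1 → queue [15, 7]
Visit 15 → queue [7]
Visit 7 → queue []

Visit order: 9, 2, 3, 5, 8, 11, 4, 6, 13, 14, 0, 10, 12, 1, 15, 7

1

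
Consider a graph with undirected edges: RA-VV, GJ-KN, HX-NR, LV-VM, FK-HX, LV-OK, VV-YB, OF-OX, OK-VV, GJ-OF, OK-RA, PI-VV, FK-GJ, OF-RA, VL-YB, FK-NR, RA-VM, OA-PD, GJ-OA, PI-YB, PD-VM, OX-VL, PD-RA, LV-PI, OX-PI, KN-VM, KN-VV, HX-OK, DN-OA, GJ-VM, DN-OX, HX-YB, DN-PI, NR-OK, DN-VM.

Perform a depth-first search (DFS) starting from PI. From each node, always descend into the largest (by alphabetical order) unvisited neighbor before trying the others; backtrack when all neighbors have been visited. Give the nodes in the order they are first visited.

Visit PI
PI → YB
YB → VV
VV → RA
RA → VM
VM → PD
PD → OA
OA → GJ
GJ → OF
OF → OX
OX → VL
OX → DN
GJ → KN
GJ → FK
FK → NR
NR → OK
OK → LV
OK → HX

PI, YB, VV, RA, VM, PD, OA, GJ, OF, OX, VL, DN, KN, FK, NR, OK, LV, HX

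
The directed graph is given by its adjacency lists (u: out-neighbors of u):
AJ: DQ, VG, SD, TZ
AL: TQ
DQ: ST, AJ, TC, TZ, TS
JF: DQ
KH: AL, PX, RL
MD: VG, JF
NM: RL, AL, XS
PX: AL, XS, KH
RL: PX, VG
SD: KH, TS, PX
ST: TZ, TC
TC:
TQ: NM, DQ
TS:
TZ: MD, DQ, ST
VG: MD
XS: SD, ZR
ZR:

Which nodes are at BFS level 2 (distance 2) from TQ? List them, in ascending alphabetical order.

AJ, AL, RL, ST, TC, TS, TZ, XS

Level 0: TQ
Level 1: DQ, NM
Level 2: AJ, AL, RL, ST, TC, TS, TZ, XS
Level 3: MD, PX, SD, VG, ZR
Level 4: JF, KH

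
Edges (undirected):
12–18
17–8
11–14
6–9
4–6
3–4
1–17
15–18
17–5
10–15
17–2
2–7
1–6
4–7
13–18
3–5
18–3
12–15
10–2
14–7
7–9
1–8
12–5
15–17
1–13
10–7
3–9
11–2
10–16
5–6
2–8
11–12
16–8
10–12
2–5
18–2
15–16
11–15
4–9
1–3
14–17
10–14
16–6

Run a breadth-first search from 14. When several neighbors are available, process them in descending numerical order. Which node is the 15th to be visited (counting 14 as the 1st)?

18

Visit 14; enqueue 17, 11, 10, 7 → queue [17, 11, 10, 7]
Visit 17; enqueue 15, 8, 5, 2, 1 → queue [11, 10, 7, 15, 8, 5, 2, 1]
Visit 11; enqueue 12 → queue [10, 7, 15, 8, 5, 2, 1, 12]
Visit 10; enqueue 16 → queue [7, 15, 8, 5, 2, 1, 12, 16]
Visit 7; enqueue 9, 4 → queue [15, 8, 5, 2, 1, 12, 16, 9, 4]
Visit 15; enqueue 18 → queue [8, 5, 2, 1, 12, 16, 9, 4, 18]
Visit 8 → queue [5, 2, 1, 12, 16, 9, 4, 18]
Visit 5; enqueue 6, 3 → queue [2, 1, 12, 16, 9, 4, 18, 6, 3]
Visit 2 → queue [1, 12, 16, 9, 4, 18, 6, 3]
Visit 1; enqueue 13 → queue [12, 16, 9, 4, 18, 6, 3, 13]
Visit 12 → queue [16, 9, 4, 18, 6, 3, 13]
Visit 16 → queue [9, 4, 18, 6, 3, 13]
Visit 9 → queue [4, 18, 6, 3, 13]
Visit 4 → queue [18, 6, 3, 13]
Visit 18 → queue [6, 3, 13]
Visit 6 → queue [3, 13]
Visit 3 → queue [13]
Visit 13 → queue []

Visit order: 14, 17, 11, 10, 7, 15, 8, 5, 2, 1, 12, 16, 9, 4, 18, 6, 3, 13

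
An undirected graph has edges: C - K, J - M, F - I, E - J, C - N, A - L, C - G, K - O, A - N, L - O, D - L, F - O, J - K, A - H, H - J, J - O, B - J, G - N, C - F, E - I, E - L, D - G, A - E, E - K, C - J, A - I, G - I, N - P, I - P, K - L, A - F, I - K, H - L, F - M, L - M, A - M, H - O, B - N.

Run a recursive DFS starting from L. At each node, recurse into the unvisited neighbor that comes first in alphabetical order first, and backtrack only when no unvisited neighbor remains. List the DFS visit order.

Visit L
L → A
A → E
E → I
I → F
F → C
C → G
G → D
G → N
N → B
B → J
J → H
H → O
O → K
J → M
N → P

L, A, E, I, F, C, G, D, N, B, J, H, O, K, M, P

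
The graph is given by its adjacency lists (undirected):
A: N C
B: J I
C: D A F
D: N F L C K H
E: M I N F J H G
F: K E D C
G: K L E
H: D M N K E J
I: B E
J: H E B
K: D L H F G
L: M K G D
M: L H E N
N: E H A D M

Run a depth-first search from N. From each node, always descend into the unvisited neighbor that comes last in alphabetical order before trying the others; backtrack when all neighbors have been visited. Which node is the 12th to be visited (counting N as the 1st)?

Visit N
N → M
M → L
L → K
K → H
H → J
J → E
E → I
I → B
E → G
E → F
F → D
D → C
C → A

Visit order: N, M, L, K, H, J, E, I, B, G, F, D, C, A

D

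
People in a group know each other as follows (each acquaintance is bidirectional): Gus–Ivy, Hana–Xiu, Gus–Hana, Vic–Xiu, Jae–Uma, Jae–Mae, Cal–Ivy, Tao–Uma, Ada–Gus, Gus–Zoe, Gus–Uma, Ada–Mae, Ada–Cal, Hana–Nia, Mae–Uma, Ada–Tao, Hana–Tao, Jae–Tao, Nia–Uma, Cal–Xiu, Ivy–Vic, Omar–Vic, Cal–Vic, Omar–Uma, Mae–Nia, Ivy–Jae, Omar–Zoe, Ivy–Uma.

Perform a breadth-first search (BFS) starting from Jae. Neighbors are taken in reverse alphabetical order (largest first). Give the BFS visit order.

Visit Jae; enqueue Uma, Tao, Mae, Ivy → queue [Uma, Tao, Mae, Ivy]
Visit Uma; enqueue Omar, Nia, Gus → queue [Tao, Mae, Ivy, Omar, Nia, Gus]
Visit Tao; enqueue Hana, Ada → queue [Mae, Ivy, Omar, Nia, Gus, Hana, Ada]
Visit Mae → queue [Ivy, Omar, Nia, Gus, Hana, Ada]
Visit Ivy; enqueue Vic, Cal → queue [Omar, Nia, Gus, Hana, Ada, Vic, Cal]
Visit Omar; enqueue Zoe → queue [Nia, Gus, Hana, Ada, Vic, Cal, Zoe]
Visit Nia → queue [Gus, Hana, Ada, Vic, Cal, Zoe]
Visit Gus → queue [Hana, Ada, Vic, Cal, Zoe]
Visit Hana; enqueue Xiu → queue [Ada, Vic, Cal, Zoe, Xiu]
Visit Ada → queue [Vic, Cal, Zoe, Xiu]
Visit Vic → queue [Cal, Zoe, Xiu]
Visit Cal → queue [Zoe, Xiu]
Visit Zoe → queue [Xiu]
Visit Xiu → queue []

Jae Uma Tao Mae Ivy Omar Nia Gus Hana Ada Vic Cal Zoe Xiu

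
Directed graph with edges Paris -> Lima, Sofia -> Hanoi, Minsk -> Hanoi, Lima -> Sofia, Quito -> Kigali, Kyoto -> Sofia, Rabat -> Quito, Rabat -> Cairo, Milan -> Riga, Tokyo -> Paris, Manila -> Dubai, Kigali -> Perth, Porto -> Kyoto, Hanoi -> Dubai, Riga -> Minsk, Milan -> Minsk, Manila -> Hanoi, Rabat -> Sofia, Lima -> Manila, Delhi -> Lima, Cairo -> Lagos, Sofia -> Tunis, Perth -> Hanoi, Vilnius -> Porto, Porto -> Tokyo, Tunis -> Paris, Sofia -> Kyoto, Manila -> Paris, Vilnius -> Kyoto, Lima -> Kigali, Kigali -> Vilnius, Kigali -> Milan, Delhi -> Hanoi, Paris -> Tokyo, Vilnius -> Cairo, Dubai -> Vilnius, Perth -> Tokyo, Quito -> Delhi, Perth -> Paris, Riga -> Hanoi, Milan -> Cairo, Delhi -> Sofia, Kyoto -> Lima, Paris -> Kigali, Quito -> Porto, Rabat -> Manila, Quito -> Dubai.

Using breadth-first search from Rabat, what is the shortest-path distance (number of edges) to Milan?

Level 0: Rabat
Level 1: Cairo, Manila, Quito, Sofia
Level 2: Delhi, Dubai, Hanoi, Kigali, Kyoto, Lagos, Paris, Porto, Tunis
Level 3: Lima, Milan, Perth, Tokyo, Vilnius
Level 4: Minsk, Riga
Milan first appears at level 3.

3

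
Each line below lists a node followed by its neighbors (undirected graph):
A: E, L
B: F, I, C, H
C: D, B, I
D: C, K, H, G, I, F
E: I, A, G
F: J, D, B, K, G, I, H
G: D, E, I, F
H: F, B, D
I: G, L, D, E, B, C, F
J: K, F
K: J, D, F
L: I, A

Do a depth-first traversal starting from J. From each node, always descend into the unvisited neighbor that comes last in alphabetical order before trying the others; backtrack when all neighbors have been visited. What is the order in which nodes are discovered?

J K F I L A E G D H B C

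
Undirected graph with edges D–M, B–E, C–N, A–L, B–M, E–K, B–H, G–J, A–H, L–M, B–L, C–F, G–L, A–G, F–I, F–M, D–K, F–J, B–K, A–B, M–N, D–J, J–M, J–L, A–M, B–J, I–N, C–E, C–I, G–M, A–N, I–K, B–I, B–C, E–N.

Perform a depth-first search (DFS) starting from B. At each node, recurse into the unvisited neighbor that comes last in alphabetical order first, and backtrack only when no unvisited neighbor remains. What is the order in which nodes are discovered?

B, M, N, I, K, E, C, F, J, L, G, A, H, D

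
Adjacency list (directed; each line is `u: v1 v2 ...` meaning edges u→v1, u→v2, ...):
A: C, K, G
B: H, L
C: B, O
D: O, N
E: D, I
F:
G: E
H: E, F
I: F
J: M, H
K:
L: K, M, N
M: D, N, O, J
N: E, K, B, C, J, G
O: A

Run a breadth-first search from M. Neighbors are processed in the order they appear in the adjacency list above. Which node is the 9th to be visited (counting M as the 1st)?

Visit M; enqueue D, N, O, J → queue [D, N, O, J]
Visit D → queue [N, O, J]
Visit N; enqueue E, K, B, C, G → queue [O, J, E, K, B, C, G]
Visit O; enqueue A → queue [J, E, K, B, C, G, A]
Visit J; enqueue H → queue [E, K, B, C, G, A, H]
Visit E; enqueue I → queue [K, B, C, G, A, H, I]
Visit K → queue [B, C, G, A, H, I]
Visit B; enqueue L → queue [C, G, A, H, I, L]
Visit C → queue [G, A, H, I, L]
Visit G → queue [A, H, I, L]
Visit A → queue [H, I, L]
Visit H; enqueue F → queue [I, L, F]
Visit I → queue [L, F]
Visit L → queue [F]
Visit F → queue []

Visit order: M, D, N, O, J, E, K, B, C, G, A, H, I, L, F

C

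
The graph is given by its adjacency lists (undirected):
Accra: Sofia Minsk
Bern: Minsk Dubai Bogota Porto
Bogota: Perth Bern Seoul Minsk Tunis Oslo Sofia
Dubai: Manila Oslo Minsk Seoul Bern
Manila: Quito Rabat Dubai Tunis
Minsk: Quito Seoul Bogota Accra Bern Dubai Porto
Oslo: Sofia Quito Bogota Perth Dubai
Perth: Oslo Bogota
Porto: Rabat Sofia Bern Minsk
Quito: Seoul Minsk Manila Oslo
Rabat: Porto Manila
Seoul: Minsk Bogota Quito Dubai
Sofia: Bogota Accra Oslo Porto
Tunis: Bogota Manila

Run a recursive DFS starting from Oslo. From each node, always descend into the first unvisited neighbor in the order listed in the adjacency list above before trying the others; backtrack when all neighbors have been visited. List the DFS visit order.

Visit Oslo
Oslo → Sofia
Sofia → Bogota
Bogota → Perth
Bogota → Bern
Bern → Minsk
Minsk → Quito
Quito → Seoul
Seoul → Dubai
Dubai → Manila
Manila → Rabat
Rabat → Porto
Manila → Tunis
Minsk → Accra

Oslo → Sofia → Bogota → Perth → Bern → Minsk → Quito → Seoul → Dubai → Manila → Rabat → Porto → Tunis → Accra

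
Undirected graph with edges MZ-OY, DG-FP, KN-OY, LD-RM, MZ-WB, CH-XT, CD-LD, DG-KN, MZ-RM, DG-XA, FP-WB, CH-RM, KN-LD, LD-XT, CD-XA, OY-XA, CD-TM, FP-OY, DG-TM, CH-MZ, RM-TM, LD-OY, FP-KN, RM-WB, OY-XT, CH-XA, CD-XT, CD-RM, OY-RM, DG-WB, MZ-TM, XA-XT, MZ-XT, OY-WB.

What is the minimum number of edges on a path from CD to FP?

Level 0: CD
Level 1: LD, RM, TM, XA, XT
Level 2: CH, DG, KN, MZ, OY, WB
Level 3: FP
FP first appears at level 3.

3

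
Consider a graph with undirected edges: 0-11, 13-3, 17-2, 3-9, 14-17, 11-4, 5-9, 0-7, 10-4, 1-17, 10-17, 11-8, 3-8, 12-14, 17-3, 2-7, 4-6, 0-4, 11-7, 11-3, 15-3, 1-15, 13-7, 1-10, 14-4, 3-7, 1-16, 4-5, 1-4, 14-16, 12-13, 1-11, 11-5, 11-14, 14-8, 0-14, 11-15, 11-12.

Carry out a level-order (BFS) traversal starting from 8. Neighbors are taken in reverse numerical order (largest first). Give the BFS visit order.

8, 14, 11, 3, 17, 16, 12, 4, 0, 15, 7, 5, 1, 13, 9, 10, 2, 6

Visit 8; enqueue 14, 11, 3 → queue [14, 11, 3]
Visit 14; enqueue 17, 16, 12, 4, 0 → queue [11, 3, 17, 16, 12, 4, 0]
Visit 11; enqueue 15, 7, 5, 1 → queue [3, 17, 16, 12, 4, 0, 15, 7, 5, 1]
Visit 3; enqueue 13, 9 → queue [17, 16, 12, 4, 0, 15, 7, 5, 1, 13, 9]
Visit 17; enqueue 10, 2 → queue [16, 12, 4, 0, 15, 7, 5, 1, 13, 9, 10, 2]
Visit 16 → queue [12, 4, 0, 15, 7, 5, 1, 13, 9, 10, 2]
Visit 12 → queue [4, 0, 15, 7, 5, 1, 13, 9, 10, 2]
Visit 4; enqueue 6 → queue [0, 15, 7, 5, 1, 13, 9, 10, 2, 6]
Visit 0 → queue [15, 7, 5, 1, 13, 9, 10, 2, 6]
Visit 15 → queue [7, 5, 1, 13, 9, 10, 2, 6]
Visit 7 → queue [5, 1, 13, 9, 10, 2, 6]
Visit 5 → queue [1, 13, 9, 10, 2, 6]
Visit 1 → queue [13, 9, 10, 2, 6]
Visit 13 → queue [9, 10, 2, 6]
Visit 9 → queue [10, 2, 6]
Visit 10 → queue [2, 6]
Visit 2 → queue [6]
Visit 6 → queue []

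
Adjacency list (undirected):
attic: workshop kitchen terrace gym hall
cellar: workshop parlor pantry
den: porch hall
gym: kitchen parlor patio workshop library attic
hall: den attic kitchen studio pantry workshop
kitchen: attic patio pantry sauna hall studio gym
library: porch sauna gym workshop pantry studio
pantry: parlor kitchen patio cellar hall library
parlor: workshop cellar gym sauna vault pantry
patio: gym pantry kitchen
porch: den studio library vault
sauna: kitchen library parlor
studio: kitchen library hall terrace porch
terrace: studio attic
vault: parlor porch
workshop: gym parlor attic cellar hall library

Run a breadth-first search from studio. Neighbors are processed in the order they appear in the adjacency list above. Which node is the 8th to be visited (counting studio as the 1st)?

Visit studio; enqueue kitchen, library, hall, terrace, porch → queue [kitchen, library, hall, terrace, porch]
Visit kitchen; enqueue attic, patio, pantry, sauna, gym → queue [library, hall, terrace, porch, attic, patio, pantry, sauna, gym]
Visit library; enqueue workshop → queue [hall, terrace, porch, attic, patio, pantry, sauna, gym, workshop]
Visit hall; enqueue den → queue [terrace, porch, attic, patio, pantry, sauna, gym, workshop, den]
Visit terrace → queue [porch, attic, patio, pantry, sauna, gym, workshop, den]
Visit porch; enqueue vault → queue [attic, patio, pantry, sauna, gym, workshop, den, vault]
Visit attic → queue [patio, pantry, sauna, gym, workshop, den, vault]
Visit patio → queue [pantry, sauna, gym, workshop, den, vault]
Visit pantry; enqueue parlor, cellar → queue [sauna, gym, workshop, den, vault, parlor, cellar]
Visit sauna → queue [gym, workshop, den, vault, parlor, cellar]
Visit gym → queue [workshop, den, vault, parlor, cellar]
Visit workshop → queue [den, vault, parlor, cellar]
Visit den → queue [vault, parlor, cellar]
Visit vault → queue [parlor, cellar]
Visit parlor → queue [cellar]
Visit cellar → queue []

Visit order: studio, kitchen, library, hall, terrace, porch, attic, patio, pantry, sauna, gym, workshop, den, vault, parlor, cellar

patio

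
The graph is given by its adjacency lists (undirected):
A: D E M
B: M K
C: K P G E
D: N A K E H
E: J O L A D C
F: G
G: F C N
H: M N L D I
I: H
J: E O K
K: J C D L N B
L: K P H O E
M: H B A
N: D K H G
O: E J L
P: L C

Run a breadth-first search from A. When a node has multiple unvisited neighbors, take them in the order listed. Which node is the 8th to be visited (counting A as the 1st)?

Visit A; enqueue D, E, M → queue [D, E, M]
Visit D; enqueue N, K, H → queue [E, M, N, K, H]
Visit E; enqueue J, O, L, C → queue [M, N, K, H, J, O, L, C]
Visit M; enqueue B → queue [N, K, H, J, O, L, C, B]
Visit N; enqueue G → queue [K, H, J, O, L, C, B, G]
Visit K → queue [H, J, O, L, C, B, G]
Visit H; enqueue I → queue [J, O, L, C, B, G, I]
Visit J → queue [O, L, C, B, G, I]
Visit O → queue [L, C, B, G, I]
Visit L; enqueue P → queue [C, B, G, I, P]
Visit C → queue [B, G, I, P]
Visit B → queue [G, I, P]
Visit G; enqueue F → queue [I, P, F]
Visit I → queue [P, F]
Visit P → queue [F]
Visit F → queue []

Visit order: A, D, E, M, N, K, H, J, O, L, C, B, G, I, P, F

J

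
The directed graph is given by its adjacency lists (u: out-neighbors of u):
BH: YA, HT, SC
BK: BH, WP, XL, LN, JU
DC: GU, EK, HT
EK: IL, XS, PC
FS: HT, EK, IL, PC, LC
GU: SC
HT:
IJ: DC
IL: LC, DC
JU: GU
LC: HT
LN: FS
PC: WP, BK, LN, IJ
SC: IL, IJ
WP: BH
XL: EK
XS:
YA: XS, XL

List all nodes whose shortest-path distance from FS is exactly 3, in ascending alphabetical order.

BH, GU, JU, XL

Level 0: FS
Level 1: EK, HT, IL, LC, PC
Level 2: BK, DC, IJ, LN, WP, XS
Level 3: BH, GU, JU, XL
Level 4: SC, YA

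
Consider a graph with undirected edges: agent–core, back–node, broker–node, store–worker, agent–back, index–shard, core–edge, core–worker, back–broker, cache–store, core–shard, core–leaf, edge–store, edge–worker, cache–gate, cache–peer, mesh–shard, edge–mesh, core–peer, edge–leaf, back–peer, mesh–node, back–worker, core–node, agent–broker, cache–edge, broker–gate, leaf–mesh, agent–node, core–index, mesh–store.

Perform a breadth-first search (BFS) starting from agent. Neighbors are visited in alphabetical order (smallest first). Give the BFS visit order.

agent → back → broker → core → node → peer → worker → gate → edge → index → leaf → shard → mesh → cache → store

Visit agent; enqueue back, broker, core, node → queue [back, broker, core, node]
Visit back; enqueue peer, worker → queue [broker, core, node, peer, worker]
Visit broker; enqueue gate → queue [core, node, peer, worker, gate]
Visit core; enqueue edge, index, leaf, shard → queue [node, peer, worker, gate, edge, index, leaf, shard]
Visit node; enqueue mesh → queue [peer, worker, gate, edge, index, leaf, shard, mesh]
Visit peer; enqueue cache → queue [worker, gate, edge, index, leaf, shard, mesh, cache]
Visit worker; enqueue store → queue [gate, edge, index, leaf, shard, mesh, cache, store]
Visit gate → queue [edge, index, leaf, shard, mesh, cache, store]
Visit edge → queue [index, leaf, shard, mesh, cache, store]
Visit index → queue [leaf, shard, mesh, cache, store]
Visit leaf → queue [shard, mesh, cache, store]
Visit shard → queue [mesh, cache, store]
Visit mesh → queue [cache, store]
Visit cache → queue [store]
Visit store → queue []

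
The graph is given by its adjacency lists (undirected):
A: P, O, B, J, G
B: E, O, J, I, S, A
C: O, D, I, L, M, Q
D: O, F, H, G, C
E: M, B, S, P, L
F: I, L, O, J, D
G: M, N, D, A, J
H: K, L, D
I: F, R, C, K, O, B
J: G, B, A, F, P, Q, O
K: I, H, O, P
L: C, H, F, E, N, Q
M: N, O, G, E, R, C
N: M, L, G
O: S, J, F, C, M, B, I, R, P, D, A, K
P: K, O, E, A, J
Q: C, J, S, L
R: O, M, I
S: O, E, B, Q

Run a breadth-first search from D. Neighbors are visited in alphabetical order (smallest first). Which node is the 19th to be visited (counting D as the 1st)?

Visit D; enqueue C, F, G, H, O → queue [C, F, G, H, O]
Visit C; enqueue I, L, M, Q → queue [F, G, H, O, I, L, M, Q]
Visit F; enqueue J → queue [G, H, O, I, L, M, Q, J]
Visit G; enqueue A, N → queue [H, O, I, L, M, Q, J, A, N]
Visit H; enqueue K → queue [O, I, L, M, Q, J, A, N, K]
Visit O; enqueue B, P, R, S → queue [I, L, M, Q, J, A, N, K, B, P, R, S]
Visit I → queue [L, M, Q, J, A, N, K, B, P, R, S]
Visit L; enqueue E → queue [M, Q, J, A, N, K, B, P, R, S, E]
Visit M → queue [Q, J, A, N, K, B, P, R, S, E]
Visit Q → queue [J, A, N, K, B, P, R, S, E]
Visit J → queue [A, N, K, B, P, R, S, E]
Visit A → queue [N, K, B, P, R, S, E]
Visit N → queue [K, B, P, R, S, E]
Visit K → queue [B, P, R, S, E]
Visit B → queue [P, R, S, E]
Visit P → queue [R, S, E]
Visit R → queue [S, E]
Visit S → queue [E]
Visit E → queue []

Visit order: D, C, F, G, H, O, I, L, M, Q, J, A, N, K, B, P, R, S, E

E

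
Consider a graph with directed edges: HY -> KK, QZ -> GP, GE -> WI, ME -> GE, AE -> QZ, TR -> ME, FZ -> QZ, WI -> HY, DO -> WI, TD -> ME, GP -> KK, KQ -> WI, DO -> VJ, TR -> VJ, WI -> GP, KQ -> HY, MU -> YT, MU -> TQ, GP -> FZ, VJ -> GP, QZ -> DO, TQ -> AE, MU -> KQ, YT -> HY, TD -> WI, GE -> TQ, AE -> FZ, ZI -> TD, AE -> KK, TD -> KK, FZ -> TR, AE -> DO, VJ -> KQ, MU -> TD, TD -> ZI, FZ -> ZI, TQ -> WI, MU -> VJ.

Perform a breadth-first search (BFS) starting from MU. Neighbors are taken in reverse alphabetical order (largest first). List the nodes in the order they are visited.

Visit MU; enqueue YT, VJ, TQ, TD, KQ → queue [YT, VJ, TQ, TD, KQ]
Visit YT; enqueue HY → queue [VJ, TQ, TD, KQ, HY]
Visit VJ; enqueue GP → queue [TQ, TD, KQ, HY, GP]
Visit TQ; enqueue WI, AE → queue [TD, KQ, HY, GP, WI, AE]
Visit TD; enqueue ZI, ME, KK → queue [KQ, HY, GP, WI, AE, ZI, ME, KK]
Visit KQ → queue [HY, GP, WI, AE, ZI, ME, KK]
Visit HY → queue [GP, WI, AE, ZI, ME, KK]
Visit GP; enqueue FZ → queue [WI, AE, ZI, ME, KK, FZ]
Visit WI → queue [AE, ZI, ME, KK, FZ]
Visit AE; enqueue QZ, DO → queue [ZI, ME, KK, FZ, QZ, DO]
Visit ZI → queue [ME, KK, FZ, QZ, DO]
Visit ME; enqueue GE → queue [KK, FZ, QZ, DO, GE]
Visit KK → queue [FZ, QZ, DO, GE]
Visit FZ; enqueue TR → queue [QZ, DO, GE, TR]
Visit QZ → queue [DO, GE, TR]
Visit DO → queue [GE, TR]
Visit GE → queue [TR]
Visit TR → queue []

MU -> YT -> VJ -> TQ -> TD -> KQ -> HY -> GP -> WI -> AE -> ZI -> ME -> KK -> FZ -> QZ -> DO -> GE -> TR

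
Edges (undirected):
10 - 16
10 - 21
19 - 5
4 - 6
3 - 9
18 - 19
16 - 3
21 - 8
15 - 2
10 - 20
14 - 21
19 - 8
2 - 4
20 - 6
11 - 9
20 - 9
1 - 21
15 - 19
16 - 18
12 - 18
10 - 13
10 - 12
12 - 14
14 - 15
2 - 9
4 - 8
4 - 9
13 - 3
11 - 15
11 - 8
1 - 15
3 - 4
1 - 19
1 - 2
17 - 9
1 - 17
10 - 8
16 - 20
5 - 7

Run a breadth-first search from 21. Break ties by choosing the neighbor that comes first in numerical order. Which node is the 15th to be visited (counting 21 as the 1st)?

Visit 21; enqueue 1, 8, 10, 14 → queue [1, 8, 10, 14]
Visit 1; enqueue 2, 15, 17, 19 → queue [8, 10, 14, 2, 15, 17, 19]
Visit 8; enqueue 4, 11 → queue [10, 14, 2, 15, 17, 19, 4, 11]
Visit 10; enqueue 12, 13, 16, 20 → queue [14, 2, 15, 17, 19, 4, 11, 12, 13, 16, 20]
Visit 14 → queue [2, 15, 17, 19, 4, 11, 12, 13, 16, 20]
Visit 2; enqueue 9 → queue [15, 17, 19, 4, 11, 12, 13, 16, 20, 9]
Visit 15 → queue [17, 19, 4, 11, 12, 13, 16, 20, 9]
Visit 17 → queue [19, 4, 11, 12, 13, 16, 20, 9]
Visit 19; enqueue 5, 18 → queue [4, 11, 12, 13, 16, 20, 9, 5, 18]
Visit 4; enqueue 3, 6 → queue [11, 12, 13, 16, 20, 9, 5, 18, 3, 6]
Visit 11 → queue [12, 13, 16, 20, 9, 5, 18, 3, 6]
Visit 12 → queue [13, 16, 20, 9, 5, 18, 3, 6]
Visit 13 → queue [16, 20, 9, 5, 18, 3, 6]
Visit 16 → queue [20, 9, 5, 18, 3, 6]
Visit 20 → queue [9, 5, 18, 3, 6]
Visit 9 → queue [5, 18, 3, 6]
Visit 5; enqueue 7 → queue [18, 3, 6, 7]
Visit 18 → queue [3, 6, 7]
Visit 3 → queue [6, 7]
Visit 6 → queue [7]
Visit 7 → queue []

Visit order: 21, 1, 8, 10, 14, 2, 15, 17, 19, 4, 11, 12, 13, 16, 20, 9, 5, 18, 3, 6, 7

20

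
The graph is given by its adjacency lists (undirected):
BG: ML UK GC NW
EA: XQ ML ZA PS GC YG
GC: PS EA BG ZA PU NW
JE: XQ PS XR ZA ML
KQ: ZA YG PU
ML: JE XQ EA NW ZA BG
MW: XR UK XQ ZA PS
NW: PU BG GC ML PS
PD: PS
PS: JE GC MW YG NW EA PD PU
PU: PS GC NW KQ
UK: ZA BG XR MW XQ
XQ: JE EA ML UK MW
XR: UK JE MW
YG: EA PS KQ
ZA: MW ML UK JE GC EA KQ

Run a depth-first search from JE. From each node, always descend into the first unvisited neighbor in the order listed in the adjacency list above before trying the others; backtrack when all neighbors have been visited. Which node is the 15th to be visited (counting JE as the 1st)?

Visit JE
JE → XQ
XQ → EA
EA → ML
ML → NW
NW → PU
PU → PS
PS → GC
GC → BG
BG → UK
UK → ZA
ZA → MW
MW → XR
ZA → KQ
KQ → YG
PS → PD

Visit order: JE, XQ, EA, ML, NW, PU, PS, GC, BG, UK, ZA, MW, XR, KQ, YG, PD

YG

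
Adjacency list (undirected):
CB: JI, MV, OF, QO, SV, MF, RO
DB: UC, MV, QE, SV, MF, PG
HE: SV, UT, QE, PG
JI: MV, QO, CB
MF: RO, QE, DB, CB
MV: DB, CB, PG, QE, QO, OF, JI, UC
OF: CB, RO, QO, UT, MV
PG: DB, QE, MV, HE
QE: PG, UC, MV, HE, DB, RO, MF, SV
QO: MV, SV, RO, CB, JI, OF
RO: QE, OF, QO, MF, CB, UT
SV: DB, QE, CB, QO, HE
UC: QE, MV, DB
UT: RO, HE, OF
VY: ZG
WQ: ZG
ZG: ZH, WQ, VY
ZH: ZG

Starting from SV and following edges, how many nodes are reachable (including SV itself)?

14

BFS from SV visits: SV, DB, QE, CB, QO, HE, UC, MV, MF, PG, RO, JI, OF, UT
Reachable nodes: 14 of 18 total.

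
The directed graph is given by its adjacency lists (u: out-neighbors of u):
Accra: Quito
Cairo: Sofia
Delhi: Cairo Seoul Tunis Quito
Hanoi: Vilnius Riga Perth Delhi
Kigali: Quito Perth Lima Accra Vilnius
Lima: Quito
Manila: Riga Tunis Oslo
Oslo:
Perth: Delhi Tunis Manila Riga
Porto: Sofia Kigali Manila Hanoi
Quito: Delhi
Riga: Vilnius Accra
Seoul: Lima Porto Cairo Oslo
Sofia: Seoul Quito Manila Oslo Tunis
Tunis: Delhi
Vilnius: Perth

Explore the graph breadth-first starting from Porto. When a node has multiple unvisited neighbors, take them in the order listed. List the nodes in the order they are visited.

Porto Sofia Kigali Manila Hanoi Seoul Quito Oslo Tunis Perth Lima Accra Vilnius Riga Delhi Cairo

Visit Porto; enqueue Sofia, Kigali, Manila, Hanoi → queue [Sofia, Kigali, Manila, Hanoi]
Visit Sofia; enqueue Seoul, Quito, Oslo, Tunis → queue [Kigali, Manila, Hanoi, Seoul, Quito, Oslo, Tunis]
Visit Kigali; enqueue Perth, Lima, Accra, Vilnius → queue [Manila, Hanoi, Seoul, Quito, Oslo, Tunis, Perth, Lima, Accra, Vilnius]
Visit Manila; enqueue Riga → queue [Hanoi, Seoul, Quito, Oslo, Tunis, Perth, Lima, Accra, Vilnius, Riga]
Visit Hanoi; enqueue Delhi → queue [Seoul, Quito, Oslo, Tunis, Perth, Lima, Accra, Vilnius, Riga, Delhi]
Visit Seoul; enqueue Cairo → queue [Quito, Oslo, Tunis, Perth, Lima, Accra, Vilnius, Riga, Delhi, Cairo]
Visit Quito → queue [Oslo, Tunis, Perth, Lima, Accra, Vilnius, Riga, Delhi, Cairo]
Visit Oslo → queue [Tunis, Perth, Lima, Accra, Vilnius, Riga, Delhi, Cairo]
Visit Tunis → queue [Perth, Lima, Accra, Vilnius, Riga, Delhi, Cairo]
Visit Perth → queue [Lima, Accra, Vilnius, Riga, Delhi, Cairo]
Visit Lima → queue [Accra, Vilnius, Riga, Delhi, Cairo]
Visit Accra → queue [Vilnius, Riga, Delhi, Cairo]
Visit Vilnius → queue [Riga, Delhi, Cairo]
Visit Riga → queue [Delhi, Cairo]
Visit Delhi → queue [Cairo]
Visit Cairo → queue []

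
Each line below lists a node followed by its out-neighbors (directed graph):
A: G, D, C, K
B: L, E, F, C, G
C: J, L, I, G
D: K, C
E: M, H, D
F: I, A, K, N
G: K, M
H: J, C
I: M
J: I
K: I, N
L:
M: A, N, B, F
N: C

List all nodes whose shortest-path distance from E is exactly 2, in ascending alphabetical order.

A, B, C, F, J, K, N

Level 0: E
Level 1: D, H, M
Level 2: A, B, C, F, J, K, N
Level 3: G, I, L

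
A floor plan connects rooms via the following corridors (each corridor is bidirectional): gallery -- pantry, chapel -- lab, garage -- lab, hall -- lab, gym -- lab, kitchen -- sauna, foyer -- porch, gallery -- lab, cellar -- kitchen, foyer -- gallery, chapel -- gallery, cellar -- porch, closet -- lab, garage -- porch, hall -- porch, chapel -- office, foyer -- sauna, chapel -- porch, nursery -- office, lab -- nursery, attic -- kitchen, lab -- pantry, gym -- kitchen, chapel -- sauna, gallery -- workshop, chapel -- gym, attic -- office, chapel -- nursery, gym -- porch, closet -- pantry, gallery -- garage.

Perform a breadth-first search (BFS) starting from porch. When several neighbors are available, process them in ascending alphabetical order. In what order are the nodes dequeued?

porch → cellar → chapel → foyer → garage → gym → hall → kitchen → gallery → lab → nursery → office → sauna → attic → pantry → workshop → closet

Visit porch; enqueue cellar, chapel, foyer, garage, gym, hall → queue [cellar, chapel, foyer, garage, gym, hall]
Visit cellar; enqueue kitchen → queue [chapel, foyer, garage, gym, hall, kitchen]
Visit chapel; enqueue gallery, lab, nursery, office, sauna → queue [foyer, garage, gym, hall, kitchen, gallery, lab, nursery, office, sauna]
Visit foyer → queue [garage, gym, hall, kitchen, gallery, lab, nursery, office, sauna]
Visit garage → queue [gym, hall, kitchen, gallery, lab, nursery, office, sauna]
Visit gym → queue [hall, kitchen, gallery, lab, nursery, office, sauna]
Visit hall → queue [kitchen, gallery, lab, nursery, office, sauna]
Visit kitchen; enqueue attic → queue [gallery, lab, nursery, office, sauna, attic]
Visit gallery; enqueue pantry, workshop → queue [lab, nursery, office, sauna, attic, pantry, workshop]
Visit lab; enqueue closet → queue [nursery, office, sauna, attic, pantry, workshop, closet]
Visit nursery → queue [office, sauna, attic, pantry, workshop, closet]
Visit office → queue [sauna, attic, pantry, workshop, closet]
Visit sauna → queue [attic, pantry, workshop, closet]
Visit attic → queue [pantry, workshop, closet]
Visit pantry → queue [workshop, closet]
Visit workshop → queue [closet]
Visit closet → queue []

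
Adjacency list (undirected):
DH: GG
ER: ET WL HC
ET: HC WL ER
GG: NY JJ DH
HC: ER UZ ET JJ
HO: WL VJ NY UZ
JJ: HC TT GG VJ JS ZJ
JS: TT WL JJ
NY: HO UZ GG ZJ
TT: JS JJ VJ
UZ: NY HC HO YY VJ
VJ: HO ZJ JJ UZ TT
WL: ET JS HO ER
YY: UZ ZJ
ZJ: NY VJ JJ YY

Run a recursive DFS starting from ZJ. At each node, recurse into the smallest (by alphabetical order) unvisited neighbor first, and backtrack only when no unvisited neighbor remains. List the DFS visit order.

Visit ZJ
ZJ → JJ
JJ → GG
GG → DH
GG → NY
NY → HO
HO → UZ
UZ → HC
HC → ER
ER → ET
ET → WL
WL → JS
JS → TT
TT → VJ
UZ → YY

ZJ, JJ, GG, DH, NY, HO, UZ, HC, ER, ET, WL, JS, TT, VJ, YY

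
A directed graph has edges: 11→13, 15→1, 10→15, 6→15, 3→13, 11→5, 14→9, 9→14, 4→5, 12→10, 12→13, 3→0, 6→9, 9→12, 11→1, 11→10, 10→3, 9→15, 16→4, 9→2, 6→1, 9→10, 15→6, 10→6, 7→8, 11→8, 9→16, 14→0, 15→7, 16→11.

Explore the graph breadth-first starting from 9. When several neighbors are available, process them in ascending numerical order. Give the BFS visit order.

9, 2, 10, 12, 14, 15, 16, 3, 6, 13, 0, 1, 7, 4, 11, 8, 5

Visit 9; enqueue 2, 10, 12, 14, 15, 16 → queue [2, 10, 12, 14, 15, 16]
Visit 2 → queue [10, 12, 14, 15, 16]
Visit 10; enqueue 3, 6 → queue [12, 14, 15, 16, 3, 6]
Visit 12; enqueue 13 → queue [14, 15, 16, 3, 6, 13]
Visit 14; enqueue 0 → queue [15, 16, 3, 6, 13, 0]
Visit 15; enqueue 1, 7 → queue [16, 3, 6, 13, 0, 1, 7]
Visit 16; enqueue 4, 11 → queue [3, 6, 13, 0, 1, 7, 4, 11]
Visit 3 → queue [6, 13, 0, 1, 7, 4, 11]
Visit 6 → queue [13, 0, 1, 7, 4, 11]
Visit 13 → queue [0, 1, 7, 4, 11]
Visit 0 → queue [1, 7, 4, 11]
Visit 1 → queue [7, 4, 11]
Visit 7; enqueue 8 → queue [4, 11, 8]
Visit 4; enqueue 5 → queue [11, 8, 5]
Visit 11 → queue [8, 5]
Visit 8 → queue [5]
Visit 5 → queue []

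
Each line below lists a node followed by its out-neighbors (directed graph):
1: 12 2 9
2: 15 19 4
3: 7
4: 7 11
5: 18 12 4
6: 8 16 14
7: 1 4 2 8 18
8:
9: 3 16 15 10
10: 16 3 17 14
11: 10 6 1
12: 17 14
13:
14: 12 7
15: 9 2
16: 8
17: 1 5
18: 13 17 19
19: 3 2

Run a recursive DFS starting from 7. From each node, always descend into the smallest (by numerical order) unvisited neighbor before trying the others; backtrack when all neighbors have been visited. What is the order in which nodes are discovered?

Visit 7
7 → 1
1 → 2
2 → 4
4 → 11
11 → 6
6 → 8
6 → 14
14 → 12
12 → 17
17 → 5
5 → 18
18 → 13
18 → 19
19 → 3
6 → 16
11 → 10
2 → 15
15 → 9

7 1 2 4 11 6 8 14 12 17 5 18 13 19 3 16 10 15 9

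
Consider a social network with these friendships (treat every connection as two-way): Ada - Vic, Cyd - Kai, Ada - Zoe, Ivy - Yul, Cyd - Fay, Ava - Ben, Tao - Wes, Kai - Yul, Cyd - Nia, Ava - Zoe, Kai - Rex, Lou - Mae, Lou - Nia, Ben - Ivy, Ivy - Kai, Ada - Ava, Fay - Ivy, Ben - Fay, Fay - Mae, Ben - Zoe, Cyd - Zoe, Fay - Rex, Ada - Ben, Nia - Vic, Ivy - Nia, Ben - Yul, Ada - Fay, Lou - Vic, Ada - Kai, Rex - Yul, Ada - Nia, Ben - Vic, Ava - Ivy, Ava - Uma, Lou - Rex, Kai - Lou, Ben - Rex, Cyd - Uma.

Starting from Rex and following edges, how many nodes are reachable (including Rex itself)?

BFS from Rex visits: Rex, Ben, Fay, Kai, Lou, Yul, Ada, Ava, Ivy, Vic, Zoe, Cyd, Mae, Nia, Uma
Reachable nodes: 15 of 17 total.

15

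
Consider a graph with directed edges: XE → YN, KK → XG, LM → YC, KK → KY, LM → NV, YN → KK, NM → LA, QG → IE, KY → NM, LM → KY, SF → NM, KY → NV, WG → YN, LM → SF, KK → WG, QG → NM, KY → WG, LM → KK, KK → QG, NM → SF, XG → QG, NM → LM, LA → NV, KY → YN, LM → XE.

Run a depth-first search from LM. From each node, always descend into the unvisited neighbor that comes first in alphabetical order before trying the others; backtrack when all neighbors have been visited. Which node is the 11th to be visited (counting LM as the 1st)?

IE

Visit LM
LM → KK
KK → KY
KY → NM
NM → LA
LA → NV
NM → SF
KY → WG
WG → YN
KK → QG
QG → IE
KK → XG
LM → XE
LM → YC

Visit order: LM, KK, KY, NM, LA, NV, SF, WG, YN, QG, IE, XG, XE, YC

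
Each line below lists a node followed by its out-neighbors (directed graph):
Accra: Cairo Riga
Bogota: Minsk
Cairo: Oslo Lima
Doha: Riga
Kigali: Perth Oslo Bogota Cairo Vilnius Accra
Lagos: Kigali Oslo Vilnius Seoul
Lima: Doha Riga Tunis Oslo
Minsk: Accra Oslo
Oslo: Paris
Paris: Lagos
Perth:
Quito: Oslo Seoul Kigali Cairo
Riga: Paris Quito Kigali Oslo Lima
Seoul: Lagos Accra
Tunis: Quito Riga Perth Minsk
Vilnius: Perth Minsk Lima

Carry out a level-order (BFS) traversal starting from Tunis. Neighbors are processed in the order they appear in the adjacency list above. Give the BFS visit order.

Visit Tunis; enqueue Quito, Riga, Perth, Minsk → queue [Quito, Riga, Perth, Minsk]
Visit Quito; enqueue Oslo, Seoul, Kigali, Cairo → queue [Riga, Perth, Minsk, Oslo, Seoul, Kigali, Cairo]
Visit Riga; enqueue Paris, Lima → queue [Perth, Minsk, Oslo, Seoul, Kigali, Cairo, Paris, Lima]
Visit Perth → queue [Minsk, Oslo, Seoul, Kigali, Cairo, Paris, Lima]
Visit Minsk; enqueue Accra → queue [Oslo, Seoul, Kigali, Cairo, Paris, Lima, Accra]
Visit Oslo → queue [Seoul, Kigali, Cairo, Paris, Lima, Accra]
Visit Seoul; enqueue Lagos → queue [Kigali, Cairo, Paris, Lima, Accra, Lagos]
Visit Kigali; enqueue Bogota, Vilnius → queue [Cairo, Paris, Lima, Accra, Lagos, Bogota, Vilnius]
Visit Cairo → queue [Paris, Lima, Accra, Lagos, Bogota, Vilnius]
Visit Paris → queue [Lima, Accra, Lagos, Bogota, Vilnius]
Visit Lima; enqueue Doha → queue [Accra, Lagos, Bogota, Vilnius, Doha]
Visit Accra → queue [Lagos, Bogota, Vilnius, Doha]
Visit Lagos → queue [Bogota, Vilnius, Doha]
Visit Bogota → queue [Vilnius, Doha]
Visit Vilnius → queue [Doha]
Visit Doha → queue []

Tunis Quito Riga Perth Minsk Oslo Seoul Kigali Cairo Paris Lima Accra Lagos Bogota Vilnius Doha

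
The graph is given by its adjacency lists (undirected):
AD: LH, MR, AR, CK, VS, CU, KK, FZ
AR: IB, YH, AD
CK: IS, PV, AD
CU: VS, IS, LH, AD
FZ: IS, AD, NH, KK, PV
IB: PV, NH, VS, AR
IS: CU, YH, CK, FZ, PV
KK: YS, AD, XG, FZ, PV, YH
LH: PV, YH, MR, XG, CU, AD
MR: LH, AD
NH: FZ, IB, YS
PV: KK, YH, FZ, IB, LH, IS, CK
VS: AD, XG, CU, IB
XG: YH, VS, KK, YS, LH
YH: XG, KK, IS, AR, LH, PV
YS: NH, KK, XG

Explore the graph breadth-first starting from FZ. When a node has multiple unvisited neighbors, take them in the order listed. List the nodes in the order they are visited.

Visit FZ; enqueue IS, AD, NH, KK, PV → queue [IS, AD, NH, KK, PV]
Visit IS; enqueue CU, YH, CK → queue [AD, NH, KK, PV, CU, YH, CK]
Visit AD; enqueue LH, MR, AR, VS → queue [NH, KK, PV, CU, YH, CK, LH, MR, AR, VS]
Visit NH; enqueue IB, YS → queue [KK, PV, CU, YH, CK, LH, MR, AR, VS, IB, YS]
Visit KK; enqueue XG → queue [PV, CU, YH, CK, LH, MR, AR, VS, IB, YS, XG]
Visit PV → queue [CU, YH, CK, LH, MR, AR, VS, IB, YS, XG]
Visit CU → queue [YH, CK, LH, MR, AR, VS, IB, YS, XG]
Visit YH → queue [CK, LH, MR, AR, VS, IB, YS, XG]
Visit CK → queue [LH, MR, AR, VS, IB, YS, XG]
Visit LH → queue [MR, AR, VS, IB, YS, XG]
Visit MR → queue [AR, VS, IB, YS, XG]
Visit AR → queue [VS, IB, YS, XG]
Visit VS → queue [IB, YS, XG]
Visit IB → queue [YS, XG]
Visit YS → queue [XG]
Visit XG → queue []

FZ, IS, AD, NH, KK, PV, CU, YH, CK, LH, MR, AR, VS, IB, YS, XG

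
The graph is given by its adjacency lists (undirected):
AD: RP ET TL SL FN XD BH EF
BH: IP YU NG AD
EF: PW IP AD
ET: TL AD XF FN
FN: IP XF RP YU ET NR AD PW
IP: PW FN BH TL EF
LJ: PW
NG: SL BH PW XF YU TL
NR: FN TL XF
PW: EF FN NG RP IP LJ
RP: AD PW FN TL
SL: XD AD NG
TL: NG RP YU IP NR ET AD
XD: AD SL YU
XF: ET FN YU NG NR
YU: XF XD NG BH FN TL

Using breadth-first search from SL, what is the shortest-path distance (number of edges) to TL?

2

Level 0: SL
Level 1: AD, NG, XD
Level 2: BH, EF, ET, FN, PW, RP, TL, XF, YU
Level 3: IP, LJ, NR
TL first appears at level 2.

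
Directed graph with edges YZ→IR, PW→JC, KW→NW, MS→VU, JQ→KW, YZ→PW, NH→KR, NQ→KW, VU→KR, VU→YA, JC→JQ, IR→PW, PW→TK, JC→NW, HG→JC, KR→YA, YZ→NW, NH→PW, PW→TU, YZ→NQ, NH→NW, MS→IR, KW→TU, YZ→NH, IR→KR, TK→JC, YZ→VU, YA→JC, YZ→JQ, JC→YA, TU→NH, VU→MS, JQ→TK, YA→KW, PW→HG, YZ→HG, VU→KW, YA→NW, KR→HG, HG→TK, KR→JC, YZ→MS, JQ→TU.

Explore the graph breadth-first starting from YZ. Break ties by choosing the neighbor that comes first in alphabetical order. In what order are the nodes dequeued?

YZ, HG, IR, JQ, MS, NH, NQ, NW, PW, VU, JC, TK, KR, KW, TU, YA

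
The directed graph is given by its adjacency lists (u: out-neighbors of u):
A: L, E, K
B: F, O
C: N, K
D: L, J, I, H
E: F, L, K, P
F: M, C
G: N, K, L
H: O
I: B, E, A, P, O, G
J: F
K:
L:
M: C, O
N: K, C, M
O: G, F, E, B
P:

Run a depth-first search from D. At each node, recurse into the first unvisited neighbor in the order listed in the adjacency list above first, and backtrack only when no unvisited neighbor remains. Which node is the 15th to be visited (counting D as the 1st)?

Visit D
D → L
D → J
J → F
F → M
M → C
C → N
N → K
M → O
O → G
O → E
E → P
O → B
D → I
I → A
D → H

Visit order: D, L, J, F, M, C, N, K, O, G, E, P, B, I, A, H

A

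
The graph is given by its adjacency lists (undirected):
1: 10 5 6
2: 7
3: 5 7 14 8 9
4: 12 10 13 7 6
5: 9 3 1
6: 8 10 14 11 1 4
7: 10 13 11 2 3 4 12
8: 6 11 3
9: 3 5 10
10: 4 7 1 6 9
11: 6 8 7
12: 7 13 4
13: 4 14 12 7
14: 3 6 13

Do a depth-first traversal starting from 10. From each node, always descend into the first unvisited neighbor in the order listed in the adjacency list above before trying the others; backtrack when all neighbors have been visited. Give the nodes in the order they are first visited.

Visit 10
10 → 4
4 → 12
12 → 7
7 → 13
13 → 14
14 → 3
3 → 5
5 → 9
5 → 1
1 → 6
6 → 8
8 → 11
7 → 2

10 -> 4 -> 12 -> 7 -> 13 -> 14 -> 3 -> 5 -> 9 -> 1 -> 6 -> 8 -> 11 -> 2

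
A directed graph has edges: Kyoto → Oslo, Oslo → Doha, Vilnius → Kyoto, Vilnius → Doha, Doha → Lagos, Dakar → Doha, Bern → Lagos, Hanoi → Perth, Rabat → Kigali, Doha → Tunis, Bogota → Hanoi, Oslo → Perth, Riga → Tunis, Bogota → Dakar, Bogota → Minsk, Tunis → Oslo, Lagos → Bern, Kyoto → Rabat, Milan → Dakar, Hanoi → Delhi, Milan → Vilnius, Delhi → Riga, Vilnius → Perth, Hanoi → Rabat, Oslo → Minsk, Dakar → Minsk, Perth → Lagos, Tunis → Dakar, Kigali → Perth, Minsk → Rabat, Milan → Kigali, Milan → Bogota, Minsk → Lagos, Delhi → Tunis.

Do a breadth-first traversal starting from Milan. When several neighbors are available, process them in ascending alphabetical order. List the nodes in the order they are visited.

Visit Milan; enqueue Bogota, Dakar, Kigali, Vilnius → queue [Bogota, Dakar, Kigali, Vilnius]
Visit Bogota; enqueue Hanoi, Minsk → queue [Dakar, Kigali, Vilnius, Hanoi, Minsk]
Visit Dakar; enqueue Doha → queue [Kigali, Vilnius, Hanoi, Minsk, Doha]
Visit Kigali; enqueue Perth → queue [Vilnius, Hanoi, Minsk, Doha, Perth]
Visit Vilnius; enqueue Kyoto → queue [Hanoi, Minsk, Doha, Perth, Kyoto]
Visit Hanoi; enqueue Delhi, Rabat → queue [Minsk, Doha, Perth, Kyoto, Delhi, Rabat]
Visit Minsk; enqueue Lagos → queue [Doha, Perth, Kyoto, Delhi, Rabat, Lagos]
Visit Doha; enqueue Tunis → queue [Perth, Kyoto, Delhi, Rabat, Lagos, Tunis]
Visit Perth → queue [Kyoto, Delhi, Rabat, Lagos, Tunis]
Visit Kyoto; enqueue Oslo → queue [Delhi, Rabat, Lagos, Tunis, Oslo]
Visit Delhi; enqueue Riga → queue [Rabat, Lagos, Tunis, Oslo, Riga]
Visit Rabat → queue [Lagos, Tunis, Oslo, Riga]
Visit Lagos; enqueue Bern → queue [Tunis, Oslo, Riga, Bern]
Visit Tunis → queue [Oslo, Riga, Bern]
Visit Oslo → queue [Riga, Bern]
Visit Riga → queue [Bern]
Visit Bern → queue []

Milan, Bogota, Dakar, Kigali, Vilnius, Hanoi, Minsk, Doha, Perth, Kyoto, Delhi, Rabat, Lagos, Tunis, Oslo, Riga, Bern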